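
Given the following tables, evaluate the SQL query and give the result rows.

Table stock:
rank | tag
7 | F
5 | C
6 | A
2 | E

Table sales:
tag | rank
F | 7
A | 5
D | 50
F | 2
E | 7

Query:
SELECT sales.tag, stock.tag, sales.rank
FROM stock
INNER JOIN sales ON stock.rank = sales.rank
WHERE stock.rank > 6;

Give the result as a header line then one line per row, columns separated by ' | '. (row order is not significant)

After JOIN sales (4 rows):
stock.rank | stock.tag | sales.tag | sales.rank
7 | F | F | 7
7 | F | E | 7
5 | C | A | 5
2 | E | F | 2
After WHERE (2 rows):
stock.rank | stock.tag | sales.tag | sales.rank
7 | F | F | 7
7 | F | E | 7
After SELECT (2 rows):
sales.tag | stock.tag | sales.rank
F | F | 7
E | F | 7

== RESULT ==
sales.tag | stock.tag | sales.rank
F | F | 7
E | F | 7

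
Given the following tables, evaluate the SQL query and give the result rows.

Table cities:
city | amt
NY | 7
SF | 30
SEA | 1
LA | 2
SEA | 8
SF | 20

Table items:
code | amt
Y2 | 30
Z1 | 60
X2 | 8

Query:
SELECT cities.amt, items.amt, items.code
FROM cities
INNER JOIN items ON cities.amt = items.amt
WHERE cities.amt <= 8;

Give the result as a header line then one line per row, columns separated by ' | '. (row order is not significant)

== RESULT ==
cities.amt | items.amt | items.code
8 | 8 | X2

Derivation:
After JOIN items (2 rows):
cities.city | cities.amt | items.code | items.amt
SF | 30 | Y2 | 30
SEA | 8 | X2 | 8
After WHERE (1 rows):
cities.city | cities.amt | items.code | items.amt
SEA | 8 | X2 | 8
After SELECT (1 rows):
cities.amt | items.amt | items.code
8 | 8 | X2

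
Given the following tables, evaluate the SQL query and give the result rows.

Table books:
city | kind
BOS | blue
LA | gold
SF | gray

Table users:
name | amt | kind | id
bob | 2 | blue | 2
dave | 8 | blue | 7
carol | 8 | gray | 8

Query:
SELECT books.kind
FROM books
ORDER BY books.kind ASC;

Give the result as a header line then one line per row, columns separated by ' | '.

After SELECT (3 rows):
books.kind
blue
gold
gray
After ORDER BY (3 rows):
books.kind
blue
gold
gray

== RESULT ==
books.kind
blue
gold
gray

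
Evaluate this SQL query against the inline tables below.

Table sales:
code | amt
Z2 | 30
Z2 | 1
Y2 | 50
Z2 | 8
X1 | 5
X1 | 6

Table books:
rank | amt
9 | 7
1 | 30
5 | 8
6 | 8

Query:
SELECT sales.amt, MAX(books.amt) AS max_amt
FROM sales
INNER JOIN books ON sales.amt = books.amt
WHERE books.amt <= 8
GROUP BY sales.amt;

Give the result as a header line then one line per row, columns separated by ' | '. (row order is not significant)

== RESULT ==
sales.amt | max_amt
8 | 8

Derivation:
After JOIN books (3 rows):
sales.code | sales.amt | books.rank | books.amt
Z2 | 30 | 1 | 30
Z2 | 8 | 5 | 8
Z2 | 8 | 6 | 8
After WHERE (2 rows):
sales.code | sales.amt | books.rank | books.amt
Z2 | 8 | 5 | 8
Z2 | 8 | 6 | 8
After GROUP BY (1 rows):
sales.amt | max_amt
8 | 8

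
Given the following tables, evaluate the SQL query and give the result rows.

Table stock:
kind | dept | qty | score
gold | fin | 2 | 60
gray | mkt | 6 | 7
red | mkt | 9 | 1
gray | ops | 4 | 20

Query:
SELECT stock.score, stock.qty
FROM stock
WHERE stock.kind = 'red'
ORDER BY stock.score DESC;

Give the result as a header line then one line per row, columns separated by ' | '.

== RESULT ==
stock.score | stock.qty
1 | 9

Derivation:
After WHERE (1 rows):
stock.kind | stock.dept | stock.qty | stock.score
red | mkt | 9 | 1
After SELECT (1 rows):
stock.score | stock.qty
1 | 9
After ORDER BY (1 rows):
stock.score | stock.qty
1 | 9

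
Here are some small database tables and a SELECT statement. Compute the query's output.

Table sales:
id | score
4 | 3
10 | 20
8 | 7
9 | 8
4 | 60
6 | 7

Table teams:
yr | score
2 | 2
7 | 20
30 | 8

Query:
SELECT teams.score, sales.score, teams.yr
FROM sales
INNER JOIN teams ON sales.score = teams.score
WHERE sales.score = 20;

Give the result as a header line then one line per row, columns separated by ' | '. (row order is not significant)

== RESULT ==
teams.score | sales.score | teams.yr
20 | 20 | 7

Derivation:
After JOIN teams (2 rows):
sales.id | sales.score | teams.yr | teams.score
10 | 20 | 7 | 20
9 | 8 | 30 | 8
After WHERE (1 rows):
sales.id | sales.score | teams.yr | teams.score
10 | 20 | 7 | 20
After SELECT (1 rows):
teams.score | sales.score | teams.yr
20 | 20 | 7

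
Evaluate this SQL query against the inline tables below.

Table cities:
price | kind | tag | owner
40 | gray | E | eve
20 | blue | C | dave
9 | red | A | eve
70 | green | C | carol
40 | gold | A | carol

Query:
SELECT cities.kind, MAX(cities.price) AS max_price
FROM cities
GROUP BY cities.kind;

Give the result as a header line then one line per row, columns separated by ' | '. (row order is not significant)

== RESULT ==
cities.kind | max_price
gray | 40
blue | 20
red | 9
green | 70
gold | 40

Derivation:
After GROUP BY (5 rows):
cities.kind | max_price
gray | 40
blue | 20
red | 9
green | 70
gold | 40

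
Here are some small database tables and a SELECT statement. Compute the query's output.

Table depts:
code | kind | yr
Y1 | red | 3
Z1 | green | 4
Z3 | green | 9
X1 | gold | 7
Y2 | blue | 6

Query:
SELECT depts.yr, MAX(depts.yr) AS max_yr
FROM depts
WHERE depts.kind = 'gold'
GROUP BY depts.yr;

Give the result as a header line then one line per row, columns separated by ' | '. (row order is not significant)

== RESULT ==
depts.yr | max_yr
7 | 7

Derivation:
After WHERE (1 rows):
depts.code | depts.kind | depts.yr
X1 | gold | 7
After GROUP BY (1 rows):
depts.yr | max_yr
7 | 7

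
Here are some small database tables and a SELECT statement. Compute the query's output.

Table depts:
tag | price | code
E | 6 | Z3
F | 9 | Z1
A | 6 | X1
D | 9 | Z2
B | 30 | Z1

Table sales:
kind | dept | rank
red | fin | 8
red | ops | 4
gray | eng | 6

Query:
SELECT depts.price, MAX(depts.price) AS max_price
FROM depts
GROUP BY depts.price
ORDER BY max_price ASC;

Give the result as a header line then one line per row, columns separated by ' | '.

== RESULT ==
depts.price | max_price
6 | 6
9 | 9
30 | 30

Derivation:
After GROUP BY (3 rows):
depts.price | max_price
6 | 6
9 | 9
30 | 30
After ORDER BY (3 rows):
depts.price | max_price
6 | 6
9 | 9
30 | 30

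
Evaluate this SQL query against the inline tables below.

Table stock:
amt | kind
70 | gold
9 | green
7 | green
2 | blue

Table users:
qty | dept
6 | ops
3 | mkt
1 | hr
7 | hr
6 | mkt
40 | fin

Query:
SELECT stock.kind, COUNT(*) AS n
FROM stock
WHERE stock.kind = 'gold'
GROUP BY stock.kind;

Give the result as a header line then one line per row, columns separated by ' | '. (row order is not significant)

== RESULT ==
stock.kind | n
gold | 1

Derivation:
After WHERE (1 rows):
stock.amt | stock.kind
70 | gold
After GROUP BY (1 rows):
stock.kind | n
gold | 1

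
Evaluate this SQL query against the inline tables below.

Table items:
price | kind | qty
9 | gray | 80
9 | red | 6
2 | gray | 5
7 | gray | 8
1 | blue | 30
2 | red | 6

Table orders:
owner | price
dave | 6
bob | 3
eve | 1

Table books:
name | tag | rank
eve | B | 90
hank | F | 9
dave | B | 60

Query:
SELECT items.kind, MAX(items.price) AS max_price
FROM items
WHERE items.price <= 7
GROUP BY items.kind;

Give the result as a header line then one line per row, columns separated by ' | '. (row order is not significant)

== RESULT ==
items.kind | max_price
gray | 7
blue | 1
red | 2

Derivation:
After WHERE (4 rows):
items.price | items.kind | items.qty
2 | gray | 5
7 | gray | 8
1 | blue | 30
2 | red | 6
After GROUP BY (3 rows):
items.kind | max_price
gray | 7
blue | 1
red | 2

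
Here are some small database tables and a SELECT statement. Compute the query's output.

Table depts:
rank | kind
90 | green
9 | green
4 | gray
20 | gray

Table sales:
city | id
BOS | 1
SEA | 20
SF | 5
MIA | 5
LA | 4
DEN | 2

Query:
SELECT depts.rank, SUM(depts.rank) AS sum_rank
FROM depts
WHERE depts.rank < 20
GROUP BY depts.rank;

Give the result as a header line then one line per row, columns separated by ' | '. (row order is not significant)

== RESULT ==
depts.rank | sum_rank
9 | 9
4 | 4

Derivation:
After WHERE (2 rows):
depts.rank | depts.kind
9 | green
4 | gray
After GROUP BY (2 rows):
depts.rank | sum_rank
9 | 9
4 | 4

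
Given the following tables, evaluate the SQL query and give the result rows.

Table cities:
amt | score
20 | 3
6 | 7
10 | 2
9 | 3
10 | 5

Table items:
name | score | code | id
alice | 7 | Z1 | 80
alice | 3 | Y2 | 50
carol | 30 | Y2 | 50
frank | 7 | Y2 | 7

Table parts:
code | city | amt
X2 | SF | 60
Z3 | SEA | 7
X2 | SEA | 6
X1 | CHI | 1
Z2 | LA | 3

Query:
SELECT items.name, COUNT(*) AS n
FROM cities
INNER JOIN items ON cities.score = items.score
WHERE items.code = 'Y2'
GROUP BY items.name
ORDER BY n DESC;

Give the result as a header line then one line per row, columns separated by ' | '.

After JOIN items (4 rows):
cities.amt | cities.score | items.name | items.score | items.code | items.id
20 | 3 | alice | 3 | Y2 | 50
6 | 7 | alice | 7 | Z1 | 80
6 | 7 | frank | 7 | Y2 | 7
9 | 3 | alice | 3 | Y2 | 50
After WHERE (3 rows):
cities.amt | cities.score | items.name | items.score | items.code | items.id
20 | 3 | alice | 3 | Y2 | 50
6 | 7 | frank | 7 | Y2 | 7
9 | 3 | alice | 3 | Y2 | 50
After GROUP BY (2 rows):
items.name | n
alice | 2
frank | 1
After ORDER BY (2 rows):
items.name | n
alice | 2
frank | 1

== RESULT ==
items.name | n
alice | 2
frank | 1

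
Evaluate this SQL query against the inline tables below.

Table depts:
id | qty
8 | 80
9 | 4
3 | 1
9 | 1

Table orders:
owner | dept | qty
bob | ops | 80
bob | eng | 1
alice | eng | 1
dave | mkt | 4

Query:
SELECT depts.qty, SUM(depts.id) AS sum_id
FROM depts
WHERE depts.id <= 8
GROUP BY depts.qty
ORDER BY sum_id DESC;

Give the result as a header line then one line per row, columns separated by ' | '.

== RESULT ==
depts.qty | sum_id
80 | 8
1 | 3

Derivation:
After WHERE (2 rows):
depts.id | depts.qty
8 | 80
3 | 1
After GROUP BY (2 rows):
depts.qty | sum_id
80 | 8
1 | 3
After ORDER BY (2 rows):
depts.qty | sum_id
80 | 8
1 | 3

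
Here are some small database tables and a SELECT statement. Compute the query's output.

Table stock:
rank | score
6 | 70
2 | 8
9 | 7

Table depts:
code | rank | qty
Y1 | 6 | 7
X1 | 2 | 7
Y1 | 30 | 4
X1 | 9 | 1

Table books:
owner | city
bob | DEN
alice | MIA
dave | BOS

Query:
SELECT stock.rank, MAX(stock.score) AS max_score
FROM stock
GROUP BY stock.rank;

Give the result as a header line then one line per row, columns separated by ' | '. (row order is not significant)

== RESULT ==
stock.rank | max_score
6 | 70
2 | 8
9 | 7

Derivation:
After GROUP BY (3 rows):
stock.rank | max_score
6 | 70
2 | 8
9 | 7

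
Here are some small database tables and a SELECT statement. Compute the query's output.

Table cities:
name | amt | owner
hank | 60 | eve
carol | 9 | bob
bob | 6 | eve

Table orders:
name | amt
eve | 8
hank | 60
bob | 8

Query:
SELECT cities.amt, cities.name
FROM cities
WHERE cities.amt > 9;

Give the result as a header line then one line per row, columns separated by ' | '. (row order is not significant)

== RESULT ==
cities.amt | cities.name
60 | hank

Derivation:
After WHERE (1 rows):
cities.name | cities.amt | cities.owner
hank | 60 | eve
After SELECT (1 rows):
cities.amt | cities.name
60 | hank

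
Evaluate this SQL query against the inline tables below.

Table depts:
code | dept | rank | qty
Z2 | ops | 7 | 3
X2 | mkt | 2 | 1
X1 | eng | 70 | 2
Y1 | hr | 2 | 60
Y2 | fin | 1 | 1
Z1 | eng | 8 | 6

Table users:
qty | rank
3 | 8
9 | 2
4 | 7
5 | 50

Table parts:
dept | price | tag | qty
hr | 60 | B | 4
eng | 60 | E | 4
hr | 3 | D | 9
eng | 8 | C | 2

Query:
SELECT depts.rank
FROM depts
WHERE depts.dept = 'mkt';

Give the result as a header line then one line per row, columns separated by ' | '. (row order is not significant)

After WHERE (1 rows):
depts.code | depts.dept | depts.rank | depts.qty
X2 | mkt | 2 | 1
After SELECT (1 rows):
depts.rank
2

== RESULT ==
depts.rank
2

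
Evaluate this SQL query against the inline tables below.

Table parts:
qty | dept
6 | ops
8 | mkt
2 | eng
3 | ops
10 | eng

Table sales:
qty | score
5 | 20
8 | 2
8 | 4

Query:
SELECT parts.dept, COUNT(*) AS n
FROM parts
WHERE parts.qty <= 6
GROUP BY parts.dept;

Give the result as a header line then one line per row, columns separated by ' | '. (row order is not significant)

After WHERE (3 rows):
parts.qty | parts.dept
6 | ops
2 | eng
3 | ops
After GROUP BY (2 rows):
parts.dept | n
ops | 2
eng | 1

== RESULT ==
parts.dept | n
ops | 2
eng | 1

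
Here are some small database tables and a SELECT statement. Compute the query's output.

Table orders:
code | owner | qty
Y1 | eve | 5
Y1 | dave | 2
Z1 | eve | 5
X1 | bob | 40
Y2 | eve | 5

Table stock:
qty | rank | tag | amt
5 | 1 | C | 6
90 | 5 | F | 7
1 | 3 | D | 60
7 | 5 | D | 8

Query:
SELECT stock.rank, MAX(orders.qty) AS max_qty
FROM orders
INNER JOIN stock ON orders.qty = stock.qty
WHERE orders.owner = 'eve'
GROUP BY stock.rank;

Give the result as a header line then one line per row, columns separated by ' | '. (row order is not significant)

== RESULT ==
stock.rank | max_qty
1 | 5

Derivation:
After JOIN stock (3 rows):
orders.code | orders.owner | orders.qty | stock.qty | stock.rank | stock.tag | stock.amt
Y1 | eve | 5 | 5 | 1 | C | 6
Z1 | eve | 5 | 5 | 1 | C | 6
Y2 | eve | 5 | 5 | 1 | C | 6
After WHERE (3 rows):
orders.code | orders.owner | orders.qty | stock.qty | stock.rank | stock.tag | stock.amt
Y1 | eve | 5 | 5 | 1 | C | 6
Z1 | eve | 5 | 5 | 1 | C | 6
Y2 | eve | 5 | 5 | 1 | C | 6
After GROUP BY (1 rows):
stock.rank | max_qty
1 | 5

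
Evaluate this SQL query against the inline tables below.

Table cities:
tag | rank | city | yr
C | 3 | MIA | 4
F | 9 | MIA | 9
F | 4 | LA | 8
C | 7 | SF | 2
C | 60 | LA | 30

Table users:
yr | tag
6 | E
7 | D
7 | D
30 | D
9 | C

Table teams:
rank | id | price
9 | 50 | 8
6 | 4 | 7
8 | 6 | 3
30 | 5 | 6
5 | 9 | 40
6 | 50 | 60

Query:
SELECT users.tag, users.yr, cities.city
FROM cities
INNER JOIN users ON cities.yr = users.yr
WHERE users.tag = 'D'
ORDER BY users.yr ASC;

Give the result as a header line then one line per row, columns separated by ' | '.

After JOIN users (2 rows):
cities.tag | cities.rank | cities.city | cities.yr | users.yr | users.tag
F | 9 | MIA | 9 | 9 | C
C | 60 | LA | 30 | 30 | D
After WHERE (1 rows):
cities.tag | cities.rank | cities.city | cities.yr | users.yr | users.tag
C | 60 | LA | 30 | 30 | D
After SELECT (1 rows):
users.tag | users.yr | cities.city
D | 30 | LA
After ORDER BY (1 rows):
users.tag | users.yr | cities.city
D | 30 | LA

== RESULT ==
users.tag | users.yr | cities.city
D | 30 | LA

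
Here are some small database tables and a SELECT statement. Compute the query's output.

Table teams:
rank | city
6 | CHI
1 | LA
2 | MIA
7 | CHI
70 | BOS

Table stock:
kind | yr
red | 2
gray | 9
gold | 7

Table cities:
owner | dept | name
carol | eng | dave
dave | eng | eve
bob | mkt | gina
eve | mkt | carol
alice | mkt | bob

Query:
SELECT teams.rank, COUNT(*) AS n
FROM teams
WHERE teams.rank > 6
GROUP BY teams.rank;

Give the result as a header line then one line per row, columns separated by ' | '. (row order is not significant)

== RESULT ==
teams.rank | n
7 | 1
70 | 1

Derivation:
After WHERE (2 rows):
teams.rank | teams.city
7 | CHI
70 | BOS
After GROUP BY (2 rows):
teams.rank | n
7 | 1
70 | 1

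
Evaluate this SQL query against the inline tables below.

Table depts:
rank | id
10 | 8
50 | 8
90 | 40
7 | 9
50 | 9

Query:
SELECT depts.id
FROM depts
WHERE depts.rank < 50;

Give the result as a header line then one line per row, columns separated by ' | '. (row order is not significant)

== RESULT ==
depts.id
8
9

Derivation:
After WHERE (2 rows):
depts.rank | depts.id
10 | 8
7 | 9
After SELECT (2 rows):
depts.id
8
9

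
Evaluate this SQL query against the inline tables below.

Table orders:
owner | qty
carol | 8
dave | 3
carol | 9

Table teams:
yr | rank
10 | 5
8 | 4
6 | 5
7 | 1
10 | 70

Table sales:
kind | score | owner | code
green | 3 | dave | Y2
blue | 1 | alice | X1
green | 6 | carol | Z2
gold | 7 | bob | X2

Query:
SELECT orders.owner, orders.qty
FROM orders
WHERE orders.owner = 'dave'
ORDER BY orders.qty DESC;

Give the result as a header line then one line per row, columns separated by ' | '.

== RESULT ==
orders.owner | orders.qty
dave | 3

Derivation:
After WHERE (1 rows):
orders.owner | orders.qty
dave | 3
After SELECT (1 rows):
orders.owner | orders.qty
dave | 3
After ORDER BY (1 rows):
orders.owner | orders.qty
dave | 3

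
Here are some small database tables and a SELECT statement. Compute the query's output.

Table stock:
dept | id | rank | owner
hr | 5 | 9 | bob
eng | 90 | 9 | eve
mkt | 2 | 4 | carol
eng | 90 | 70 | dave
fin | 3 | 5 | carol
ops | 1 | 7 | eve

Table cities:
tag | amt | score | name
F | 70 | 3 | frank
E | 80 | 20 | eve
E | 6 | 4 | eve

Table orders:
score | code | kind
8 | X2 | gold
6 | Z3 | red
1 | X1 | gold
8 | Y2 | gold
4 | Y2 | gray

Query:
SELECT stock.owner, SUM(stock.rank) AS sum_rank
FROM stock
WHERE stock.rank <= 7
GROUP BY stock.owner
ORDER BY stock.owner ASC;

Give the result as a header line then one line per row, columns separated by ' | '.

== RESULT ==
stock.owner | sum_rank
carol | 9
eve | 7

Derivation:
After WHERE (3 rows):
stock.dept | stock.id | stock.rank | stock.owner
mkt | 2 | 4 | carol
fin | 3 | 5 | carol
ops | 1 | 7 | eve
After GROUP BY (2 rows):
stock.owner | sum_rank
carol | 9
eve | 7
After ORDER BY (2 rows):
stock.owner | sum_rank
carol | 9
eve | 7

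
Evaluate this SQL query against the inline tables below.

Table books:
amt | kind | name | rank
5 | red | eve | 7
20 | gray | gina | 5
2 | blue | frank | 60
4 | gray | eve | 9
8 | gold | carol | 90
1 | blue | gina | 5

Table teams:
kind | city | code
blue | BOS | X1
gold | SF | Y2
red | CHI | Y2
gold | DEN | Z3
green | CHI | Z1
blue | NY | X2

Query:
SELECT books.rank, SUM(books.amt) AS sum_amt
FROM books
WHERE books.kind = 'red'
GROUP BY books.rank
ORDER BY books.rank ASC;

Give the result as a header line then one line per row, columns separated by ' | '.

After WHERE (1 rows):
books.amt | books.kind | books.name | books.rank
5 | red | eve | 7
After GROUP BY (1 rows):
books.rank | sum_amt
7 | 5
After ORDER BY (1 rows):
books.rank | sum_amt
7 | 5

== RESULT ==
books.rank | sum_amt
7 | 5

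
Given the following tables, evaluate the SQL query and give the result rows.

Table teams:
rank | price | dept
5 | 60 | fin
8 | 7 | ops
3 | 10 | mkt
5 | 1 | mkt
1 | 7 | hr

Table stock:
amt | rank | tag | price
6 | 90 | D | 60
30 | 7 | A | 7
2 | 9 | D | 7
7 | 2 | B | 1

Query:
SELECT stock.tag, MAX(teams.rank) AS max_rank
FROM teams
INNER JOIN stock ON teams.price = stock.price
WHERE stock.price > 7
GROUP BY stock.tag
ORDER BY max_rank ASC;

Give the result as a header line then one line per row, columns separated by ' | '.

== RESULT ==
stock.tag | max_rank
D | 5

Derivation:
After JOIN stock (6 rows):
teams.rank | teams.price | teams.dept | stock.amt | stock.rank | stock.tag | stock.price
5 | 60 | fin | 6 | 90 | D | 60
8 | 7 | ops | 30 | 7 | A | 7
8 | 7 | ops | 2 | 9 | D | 7
5 | 1 | mkt | 7 | 2 | B | 1
1 | 7 | hr | 30 | 7 | A | 7
1 | 7 | hr | 2 | 9 | D | 7
After WHERE (1 rows):
teams.rank | teams.price | teams.dept | stock.amt | stock.rank | stock.tag | stock.price
5 | 60 | fin | 6 | 90 | D | 60
After GROUP BY (1 rows):
stock.tag | max_rank
D | 5
After ORDER BY (1 rows):
stock.tag | max_rank
D | 5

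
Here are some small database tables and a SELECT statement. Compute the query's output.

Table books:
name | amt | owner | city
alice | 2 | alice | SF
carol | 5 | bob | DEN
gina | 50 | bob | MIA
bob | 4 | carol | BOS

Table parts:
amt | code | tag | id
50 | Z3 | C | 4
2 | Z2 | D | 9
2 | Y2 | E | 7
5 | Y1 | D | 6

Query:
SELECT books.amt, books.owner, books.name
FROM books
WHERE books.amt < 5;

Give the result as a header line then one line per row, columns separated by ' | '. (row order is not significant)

== RESULT ==
books.amt | books.owner | books.name
2 | alice | alice
4 | carol | bob

Derivation:
After WHERE (2 rows):
books.name | books.amt | books.owner | books.city
alice | 2 | alice | SF
bob | 4 | carol | BOS
After SELECT (2 rows):
books.amt | books.owner | books.name
2 | alice | alice
4 | carol | bob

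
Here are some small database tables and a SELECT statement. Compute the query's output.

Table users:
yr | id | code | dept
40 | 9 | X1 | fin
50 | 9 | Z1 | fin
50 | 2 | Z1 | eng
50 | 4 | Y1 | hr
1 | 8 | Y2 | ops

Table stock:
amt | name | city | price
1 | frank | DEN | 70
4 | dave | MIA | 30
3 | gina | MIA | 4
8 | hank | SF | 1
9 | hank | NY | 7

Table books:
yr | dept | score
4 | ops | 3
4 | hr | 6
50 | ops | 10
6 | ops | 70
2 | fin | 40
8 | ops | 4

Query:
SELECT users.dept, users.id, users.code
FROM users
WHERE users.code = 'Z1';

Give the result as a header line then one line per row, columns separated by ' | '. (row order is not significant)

After WHERE (2 rows):
users.yr | users.id | users.code | users.dept
50 | 9 | Z1 | fin
50 | 2 | Z1 | eng
After SELECT (2 rows):
users.dept | users.id | users.code
fin | 9 | Z1
eng | 2 | Z1

== RESULT ==
users.dept | users.id | users.code
fin | 9 | Z1
eng | 2 | Z1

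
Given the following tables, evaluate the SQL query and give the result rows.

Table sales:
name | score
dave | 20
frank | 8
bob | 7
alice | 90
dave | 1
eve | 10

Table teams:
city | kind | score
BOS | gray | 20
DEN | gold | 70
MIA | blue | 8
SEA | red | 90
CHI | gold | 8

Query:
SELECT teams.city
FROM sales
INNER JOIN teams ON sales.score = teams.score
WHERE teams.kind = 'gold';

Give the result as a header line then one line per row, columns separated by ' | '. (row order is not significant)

== RESULT ==
teams.city
CHI

Derivation:
After JOIN teams (4 rows):
sales.name | sales.score | teams.city | teams.kind | teams.score
dave | 20 | BOS | gray | 20
frank | 8 | MIA | blue | 8
frank | 8 | CHI | gold | 8
alice | 90 | SEA | red | 90
After WHERE (1 rows):
sales.name | sales.score | teams.city | teams.kind | teams.score
frank | 8 | CHI | gold | 8
After SELECT (1 rows):
teams.city
CHI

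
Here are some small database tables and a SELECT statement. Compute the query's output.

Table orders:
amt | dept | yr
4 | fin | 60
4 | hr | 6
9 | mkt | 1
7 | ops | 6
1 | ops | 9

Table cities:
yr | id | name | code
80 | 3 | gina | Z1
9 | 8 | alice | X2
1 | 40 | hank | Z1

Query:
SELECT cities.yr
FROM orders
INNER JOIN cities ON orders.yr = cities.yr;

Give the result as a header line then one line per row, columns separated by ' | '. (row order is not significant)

After JOIN cities (2 rows):
orders.amt | orders.dept | orders.yr | cities.yr | cities.id | cities.name | cities.code
9 | mkt | 1 | 1 | 40 | hank | Z1
1 | ops | 9 | 9 | 8 | alice | X2
After SELECT (2 rows):
cities.yr
1
9

== RESULT ==
cities.yr
1
9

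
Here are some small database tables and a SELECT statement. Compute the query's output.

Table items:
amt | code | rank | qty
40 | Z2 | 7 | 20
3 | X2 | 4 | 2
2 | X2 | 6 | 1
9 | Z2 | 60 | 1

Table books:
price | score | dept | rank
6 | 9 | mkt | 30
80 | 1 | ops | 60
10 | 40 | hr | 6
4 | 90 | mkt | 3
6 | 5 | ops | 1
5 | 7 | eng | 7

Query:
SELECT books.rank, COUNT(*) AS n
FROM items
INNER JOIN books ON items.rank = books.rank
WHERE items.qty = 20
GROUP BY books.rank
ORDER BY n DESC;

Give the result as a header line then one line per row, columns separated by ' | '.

After JOIN books (3 rows):
items.amt | items.code | items.rank | items.qty | books.price | books.score | books.dept | books.rank
40 | Z2 | 7 | 20 | 5 | 7 | eng | 7
2 | X2 | 6 | 1 | 10 | 40 | hr | 6
9 | Z2 | 60 | 1 | 80 | 1 | ops | 60
After WHERE (1 rows):
items.amt | items.code | items.rank | items.qty | books.price | books.score | books.dept | books.rank
40 | Z2 | 7 | 20 | 5 | 7 | eng | 7
After GROUP BY (1 rows):
books.rank | n
7 | 1
After ORDER BY (1 rows):
books.rank | n
7 | 1

== RESULT ==
books.rank | n
7 | 1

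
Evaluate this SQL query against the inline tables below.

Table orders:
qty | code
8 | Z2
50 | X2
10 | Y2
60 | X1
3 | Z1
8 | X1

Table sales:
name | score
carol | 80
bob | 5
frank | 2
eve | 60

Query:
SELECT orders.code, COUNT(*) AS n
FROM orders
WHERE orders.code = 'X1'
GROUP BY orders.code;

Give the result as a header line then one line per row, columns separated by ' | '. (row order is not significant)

After WHERE (2 rows):
orders.qty | orders.code
60 | X1
8 | X1
After GROUP BY (1 rows):
orders.code | n
X1 | 2

== RESULT ==
orders.code | n
X1 | 2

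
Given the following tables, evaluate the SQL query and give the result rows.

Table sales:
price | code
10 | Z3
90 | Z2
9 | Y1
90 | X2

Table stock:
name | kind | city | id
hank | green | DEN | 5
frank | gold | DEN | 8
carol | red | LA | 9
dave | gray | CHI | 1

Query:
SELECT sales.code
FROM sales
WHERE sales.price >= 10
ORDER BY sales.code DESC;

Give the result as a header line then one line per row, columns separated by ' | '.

== RESULT ==
sales.code
Z3
Z2
X2

Derivation:
After WHERE (3 rows):
sales.price | sales.code
10 | Z3
90 | Z2
90 | X2
After SELECT (3 rows):
sales.code
Z3
Z2
X2
After ORDER BY (3 rows):
sales.code
Z3
Z2
X2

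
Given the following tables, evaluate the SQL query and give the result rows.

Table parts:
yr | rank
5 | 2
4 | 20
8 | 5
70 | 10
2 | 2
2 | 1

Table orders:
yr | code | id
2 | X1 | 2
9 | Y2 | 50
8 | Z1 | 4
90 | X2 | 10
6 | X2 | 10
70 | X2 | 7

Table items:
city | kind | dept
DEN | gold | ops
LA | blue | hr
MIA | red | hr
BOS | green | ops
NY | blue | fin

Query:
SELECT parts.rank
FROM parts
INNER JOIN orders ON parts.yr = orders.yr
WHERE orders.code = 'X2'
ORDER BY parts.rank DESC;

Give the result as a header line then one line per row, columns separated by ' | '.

== RESULT ==
parts.rank
10

Derivation:
After JOIN orders (4 rows):
parts.yr | parts.rank | orders.yr | orders.code | orders.id
8 | 5 | 8 | Z1 | 4
70 | 10 | 70 | X2 | 7
2 | 2 | 2 | X1 | 2
2 | 1 | 2 | X1 | 2
After WHERE (1 rows):
parts.yr | parts.rank | orders.yr | orders.code | orders.id
70 | 10 | 70 | X2 | 7
After SELECT (1 rows):
parts.rank
10
After ORDER BY (1 rows):
parts.rank
10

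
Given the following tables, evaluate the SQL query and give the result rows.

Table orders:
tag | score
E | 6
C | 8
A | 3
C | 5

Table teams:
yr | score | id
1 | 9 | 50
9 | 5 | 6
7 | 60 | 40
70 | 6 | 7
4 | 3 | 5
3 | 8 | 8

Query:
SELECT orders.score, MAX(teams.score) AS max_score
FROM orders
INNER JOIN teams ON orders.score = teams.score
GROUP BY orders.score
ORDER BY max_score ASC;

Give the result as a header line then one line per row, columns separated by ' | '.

== RESULT ==
orders.score | max_score
3 | 3
5 | 5
6 | 6
8 | 8

Derivation:
After JOIN teams (4 rows):
orders.tag | orders.score | teams.yr | teams.score | teams.id
E | 6 | 70 | 6 | 7
C | 8 | 3 | 8 | 8
A | 3 | 4 | 3 | 5
C | 5 | 9 | 5 | 6
After GROUP BY (4 rows):
orders.score | max_score
6 | 6
8 | 8
3 | 3
5 | 5
After ORDER BY (4 rows):
orders.score | max_score
3 | 3
5 | 5
6 | 6
8 | 8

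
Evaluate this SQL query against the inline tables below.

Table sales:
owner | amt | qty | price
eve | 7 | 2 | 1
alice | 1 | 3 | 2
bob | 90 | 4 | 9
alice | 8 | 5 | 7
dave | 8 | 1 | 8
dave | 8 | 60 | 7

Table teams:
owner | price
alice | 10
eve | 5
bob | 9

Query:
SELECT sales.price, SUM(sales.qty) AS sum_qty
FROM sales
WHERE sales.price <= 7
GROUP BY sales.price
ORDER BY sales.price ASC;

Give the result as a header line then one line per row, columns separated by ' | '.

== RESULT ==
sales.price | sum_qty
1 | 2
2 | 3
7 | 65

Derivation:
After WHERE (4 rows):
sales.owner | sales.amt | sales.qty | sales.price
eve | 7 | 2 | 1
alice | 1 | 3 | 2
alice | 8 | 5 | 7
dave | 8 | 60 | 7
After GROUP BY (3 rows):
sales.price | sum_qty
1 | 2
2 | 3
7 | 65
After ORDER BY (3 rows):
sales.price | sum_qty
1 | 2
2 | 3
7 | 65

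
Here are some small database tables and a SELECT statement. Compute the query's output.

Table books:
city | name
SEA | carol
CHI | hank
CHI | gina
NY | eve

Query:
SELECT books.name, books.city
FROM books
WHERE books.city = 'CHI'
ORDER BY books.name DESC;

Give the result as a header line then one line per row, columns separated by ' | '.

== RESULT ==
books.name | books.city
hank | CHI
gina | CHI

Derivation:
After WHERE (2 rows):
books.city | books.name
CHI | hank
CHI | gina
After SELECT (2 rows):
books.name | books.city
hank | CHI
gina | CHI
After ORDER BY (2 rows):
books.name | books.city
hank | CHI
gina | CHI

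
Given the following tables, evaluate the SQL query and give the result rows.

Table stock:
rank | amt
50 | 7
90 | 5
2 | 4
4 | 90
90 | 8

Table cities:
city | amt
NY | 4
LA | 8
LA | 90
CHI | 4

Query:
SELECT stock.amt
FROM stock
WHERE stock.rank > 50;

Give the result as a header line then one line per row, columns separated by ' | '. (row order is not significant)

After WHERE (2 rows):
stock.rank | stock.amt
90 | 5
90 | 8
After SELECT (2 rows):
stock.amt
5
8

== RESULT ==
stock.amt
5
8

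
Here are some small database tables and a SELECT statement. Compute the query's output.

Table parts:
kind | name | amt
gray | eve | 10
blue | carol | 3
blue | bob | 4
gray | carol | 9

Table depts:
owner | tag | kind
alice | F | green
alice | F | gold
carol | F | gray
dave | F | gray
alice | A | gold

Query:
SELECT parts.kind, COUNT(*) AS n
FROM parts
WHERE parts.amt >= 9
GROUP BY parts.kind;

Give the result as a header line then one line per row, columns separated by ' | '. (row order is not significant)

== RESULT ==
parts.kind | n
gray | 2

Derivation:
After WHERE (2 rows):
parts.kind | parts.name | parts.amt
gray | eve | 10
gray | carol | 9
After GROUP BY (1 rows):
parts.kind | n
gray | 2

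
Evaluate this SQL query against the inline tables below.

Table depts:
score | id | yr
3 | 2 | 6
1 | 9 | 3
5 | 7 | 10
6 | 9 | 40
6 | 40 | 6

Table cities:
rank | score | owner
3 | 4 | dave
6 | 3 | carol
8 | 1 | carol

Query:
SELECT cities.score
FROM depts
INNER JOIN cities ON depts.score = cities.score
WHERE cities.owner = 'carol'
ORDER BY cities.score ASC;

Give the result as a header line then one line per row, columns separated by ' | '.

== RESULT ==
cities.score
1
3

Derivation:
After JOIN cities (2 rows):
depts.score | depts.id | depts.yr | cities.rank | cities.score | cities.owner
3 | 2 | 6 | 6 | 3 | carol
1 | 9 | 3 | 8 | 1 | carol
After WHERE (2 rows):
depts.score | depts.id | depts.yr | cities.rank | cities.score | cities.owner
3 | 2 | 6 | 6 | 3 | carol
1 | 9 | 3 | 8 | 1 | carol
After SELECT (2 rows):
cities.score
3
1
After ORDER BY (2 rows):
cities.score
1
3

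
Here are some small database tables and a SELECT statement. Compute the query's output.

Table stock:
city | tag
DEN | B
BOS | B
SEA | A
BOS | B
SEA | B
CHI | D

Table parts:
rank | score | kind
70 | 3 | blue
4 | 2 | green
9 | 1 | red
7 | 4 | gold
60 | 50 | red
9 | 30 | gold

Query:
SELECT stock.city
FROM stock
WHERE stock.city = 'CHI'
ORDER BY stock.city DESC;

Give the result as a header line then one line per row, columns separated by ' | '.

After WHERE (1 rows):
stock.city | stock.tag
CHI | D
After SELECT (1 rows):
stock.city
CHI
After ORDER BY (1 rows):
stock.city
CHI

== RESULT ==
stock.city
CHI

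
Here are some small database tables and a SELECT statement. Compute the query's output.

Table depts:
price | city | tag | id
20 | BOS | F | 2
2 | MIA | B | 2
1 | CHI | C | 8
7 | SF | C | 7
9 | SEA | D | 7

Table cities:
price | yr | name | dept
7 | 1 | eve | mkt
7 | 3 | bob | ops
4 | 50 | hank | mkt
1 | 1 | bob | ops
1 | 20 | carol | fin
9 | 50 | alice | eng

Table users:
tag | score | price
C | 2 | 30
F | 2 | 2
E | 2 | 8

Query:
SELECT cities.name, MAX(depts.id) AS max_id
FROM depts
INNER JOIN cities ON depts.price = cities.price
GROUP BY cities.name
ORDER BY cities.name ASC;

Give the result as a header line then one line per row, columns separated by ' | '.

== RESULT ==
cities.name | max_id
alice | 7
bob | 8
carol | 8
eve | 7

Derivation:
After JOIN cities (5 rows):
depts.price | depts.city | depts.tag | depts.id | cities.price | cities.yr | cities.name | cities.dept
1 | CHI | C | 8 | 1 | 1 | bob | ops
1 | CHI | C | 8 | 1 | 20 | carol | fin
7 | SF | C | 7 | 7 | 1 | eve | mkt
7 | SF | C | 7 | 7 | 3 | bob | ops
9 | SEA | D | 7 | 9 | 50 | alice | eng
After GROUP BY (4 rows):
cities.name | max_id
bob | 8
carol | 8
eve | 7
alice | 7
After ORDER BY (4 rows):
cities.name | max_id
alice | 7
bob | 8
carol | 8
eve | 7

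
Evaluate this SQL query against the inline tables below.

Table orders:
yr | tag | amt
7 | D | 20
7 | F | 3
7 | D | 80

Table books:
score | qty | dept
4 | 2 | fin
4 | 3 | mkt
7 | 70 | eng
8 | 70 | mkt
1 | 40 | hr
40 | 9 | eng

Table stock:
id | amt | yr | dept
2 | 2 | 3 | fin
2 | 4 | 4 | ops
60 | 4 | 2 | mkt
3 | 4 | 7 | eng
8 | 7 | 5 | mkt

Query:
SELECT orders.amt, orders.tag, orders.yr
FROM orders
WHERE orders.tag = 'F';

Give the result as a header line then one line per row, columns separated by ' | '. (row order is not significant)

After WHERE (1 rows):
orders.yr | orders.tag | orders.amt
7 | F | 3
After SELECT (1 rows):
orders.amt | orders.tag | orders.yr
3 | F | 7

== RESULT ==
orders.amt | orders.tag | orders.yr
3 | F | 7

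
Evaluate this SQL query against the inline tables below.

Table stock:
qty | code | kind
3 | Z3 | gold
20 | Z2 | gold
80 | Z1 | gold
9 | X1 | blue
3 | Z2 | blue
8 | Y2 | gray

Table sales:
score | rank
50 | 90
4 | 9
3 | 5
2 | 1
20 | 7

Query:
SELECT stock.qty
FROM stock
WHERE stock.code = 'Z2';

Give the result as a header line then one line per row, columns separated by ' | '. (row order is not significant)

== RESULT ==
stock.qty
20
3

Derivation:
After WHERE (2 rows):
stock.qty | stock.code | stock.kind
20 | Z2 | gold
3 | Z2 | blue
After SELECT (2 rows):
stock.qty
20
3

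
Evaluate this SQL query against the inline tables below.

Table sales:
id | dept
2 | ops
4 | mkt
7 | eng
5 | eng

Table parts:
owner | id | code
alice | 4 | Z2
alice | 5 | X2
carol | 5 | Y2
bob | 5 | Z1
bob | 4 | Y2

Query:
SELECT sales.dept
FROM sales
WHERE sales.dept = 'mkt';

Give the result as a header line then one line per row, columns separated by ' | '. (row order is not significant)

== RESULT ==
sales.dept
mkt

Derivation:
After WHERE (1 rows):
sales.id | sales.dept
4 | mkt
After SELECT (1 rows):
sales.dept
mkt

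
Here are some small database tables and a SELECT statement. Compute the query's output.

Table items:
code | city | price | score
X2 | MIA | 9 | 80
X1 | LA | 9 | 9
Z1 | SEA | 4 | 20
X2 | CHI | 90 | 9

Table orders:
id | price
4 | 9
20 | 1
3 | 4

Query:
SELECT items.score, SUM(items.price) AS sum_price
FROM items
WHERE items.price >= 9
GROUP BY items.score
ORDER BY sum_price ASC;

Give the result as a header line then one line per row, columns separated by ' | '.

After WHERE (3 rows):
items.code | items.city | items.price | items.score
X2 | MIA | 9 | 80
X1 | LA | 9 | 9
X2 | CHI | 90 | 9
After GROUP BY (2 rows):
items.score | sum_price
80 | 9
9 | 99
After ORDER BY (2 rows):
items.score | sum_price
80 | 9
9 | 99

== RESULT ==
items.score | sum_price
80 | 9
9 | 99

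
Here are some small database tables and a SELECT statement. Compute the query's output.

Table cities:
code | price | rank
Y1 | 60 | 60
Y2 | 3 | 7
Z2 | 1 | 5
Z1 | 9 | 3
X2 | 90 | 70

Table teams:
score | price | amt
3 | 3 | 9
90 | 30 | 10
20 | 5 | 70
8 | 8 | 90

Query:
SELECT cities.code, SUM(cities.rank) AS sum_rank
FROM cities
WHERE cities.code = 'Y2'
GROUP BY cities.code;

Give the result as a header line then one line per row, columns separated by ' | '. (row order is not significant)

== RESULT ==
cities.code | sum_rank
Y2 | 7

Derivation:
After WHERE (1 rows):
cities.code | cities.price | cities.rank
Y2 | 3 | 7
After GROUP BY (1 rows):
cities.code | sum_rank
Y2 | 7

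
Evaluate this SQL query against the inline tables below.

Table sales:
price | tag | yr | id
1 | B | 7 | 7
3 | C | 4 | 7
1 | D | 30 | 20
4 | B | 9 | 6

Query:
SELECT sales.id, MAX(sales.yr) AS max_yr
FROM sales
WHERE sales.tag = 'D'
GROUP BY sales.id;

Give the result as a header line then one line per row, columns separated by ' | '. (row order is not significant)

After WHERE (1 rows):
sales.price | sales.tag | sales.yr | sales.id
1 | D | 30 | 20
After GROUP BY (1 rows):
sales.id | max_yr
20 | 30

== RESULT ==
sales.id | max_yr
20 | 30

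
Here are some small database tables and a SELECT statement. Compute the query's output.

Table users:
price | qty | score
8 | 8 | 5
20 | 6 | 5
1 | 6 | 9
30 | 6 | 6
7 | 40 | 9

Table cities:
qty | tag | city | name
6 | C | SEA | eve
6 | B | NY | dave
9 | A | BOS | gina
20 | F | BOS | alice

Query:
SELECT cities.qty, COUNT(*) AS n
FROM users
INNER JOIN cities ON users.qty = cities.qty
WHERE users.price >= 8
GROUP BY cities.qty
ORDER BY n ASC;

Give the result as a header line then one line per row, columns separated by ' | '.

After JOIN cities (6 rows):
users.price | users.qty | users.score | cities.qty | cities.tag | cities.city | cities.name
20 | 6 | 5 | 6 | C | SEA | eve
20 | 6 | 5 | 6 | B | NY | dave
1 | 6 | 9 | 6 | C | SEA | eve
1 | 6 | 9 | 6 | B | NY | dave
30 | 6 | 6 | 6 | C | SEA | eve
30 | 6 | 6 | 6 | B | NY | dave
After WHERE (4 rows):
users.price | users.qty | users.score | cities.qty | cities.tag | cities.city | cities.name
20 | 6 | 5 | 6 | C | SEA | eve
20 | 6 | 5 | 6 | B | NY | dave
30 | 6 | 6 | 6 | C | SEA | eve
30 | 6 | 6 | 6 | B | NY | dave
After GROUP BY (1 rows):
cities.qty | n
6 | 4
After ORDER BY (1 rows):
cities.qty | n
6 | 4

== RESULT ==
cities.qty | n
6 | 4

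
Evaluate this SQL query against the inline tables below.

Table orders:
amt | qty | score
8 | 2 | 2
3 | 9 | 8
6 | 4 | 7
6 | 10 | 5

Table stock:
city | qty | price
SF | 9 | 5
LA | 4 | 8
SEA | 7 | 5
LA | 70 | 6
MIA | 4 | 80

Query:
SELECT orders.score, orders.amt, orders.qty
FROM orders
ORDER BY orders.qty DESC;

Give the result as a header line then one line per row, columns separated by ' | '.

After SELECT (4 rows):
orders.score | orders.amt | orders.qty
2 | 8 | 2
8 | 3 | 9
7 | 6 | 4
5 | 6 | 10
After ORDER BY (4 rows):
orders.score | orders.amt | orders.qty
5 | 6 | 10
8 | 3 | 9
7 | 6 | 4
2 | 8 | 2

== RESULT ==
orders.score | orders.amt | orders.qty
5 | 6 | 10
8 | 3 | 9
7 | 6 | 4
2 | 8 | 2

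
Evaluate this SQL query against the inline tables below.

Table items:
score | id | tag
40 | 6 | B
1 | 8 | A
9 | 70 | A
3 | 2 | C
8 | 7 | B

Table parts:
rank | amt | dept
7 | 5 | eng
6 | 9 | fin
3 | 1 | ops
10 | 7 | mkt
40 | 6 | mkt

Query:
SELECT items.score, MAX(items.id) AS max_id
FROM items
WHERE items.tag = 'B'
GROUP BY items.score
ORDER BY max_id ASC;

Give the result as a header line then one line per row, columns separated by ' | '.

After WHERE (2 rows):
items.score | items.id | items.tag
40 | 6 | B
8 | 7 | B
After GROUP BY (2 rows):
items.score | max_id
40 | 6
8 | 7
After ORDER BY (2 rows):
items.score | max_id
40 | 6
8 | 7

== RESULT ==
items.score | max_id
40 | 6
8 | 7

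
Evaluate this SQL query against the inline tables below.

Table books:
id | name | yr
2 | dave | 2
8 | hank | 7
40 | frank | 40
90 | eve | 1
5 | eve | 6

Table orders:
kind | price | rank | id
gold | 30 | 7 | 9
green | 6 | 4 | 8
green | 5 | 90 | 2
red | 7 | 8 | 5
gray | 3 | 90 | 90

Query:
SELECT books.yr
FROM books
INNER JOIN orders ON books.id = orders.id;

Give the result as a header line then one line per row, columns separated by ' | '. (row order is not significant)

== RESULT ==
books.yr
2
7
1
6

Derivation:
After JOIN orders (4 rows):
books.id | books.name | books.yr | orders.kind | orders.price | orders.rank | orders.id
2 | dave | 2 | green | 5 | 90 | 2
8 | hank | 7 | green | 6 | 4 | 8
90 | eve | 1 | gray | 3 | 90 | 90
5 | eve | 6 | red | 7 | 8 | 5
After SELECT (4 rows):
books.yr
2
7
1
6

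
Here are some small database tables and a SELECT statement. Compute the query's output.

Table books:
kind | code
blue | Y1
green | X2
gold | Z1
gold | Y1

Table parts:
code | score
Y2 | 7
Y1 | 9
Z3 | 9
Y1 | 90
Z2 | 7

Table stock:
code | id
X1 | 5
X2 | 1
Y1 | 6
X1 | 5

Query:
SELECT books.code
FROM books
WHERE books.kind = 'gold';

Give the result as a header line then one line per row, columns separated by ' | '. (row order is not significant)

After WHERE (2 rows):
books.kind | books.code
gold | Z1
gold | Y1
After SELECT (2 rows):
books.code
Z1
Y1

== RESULT ==
books.code
Z1
Y1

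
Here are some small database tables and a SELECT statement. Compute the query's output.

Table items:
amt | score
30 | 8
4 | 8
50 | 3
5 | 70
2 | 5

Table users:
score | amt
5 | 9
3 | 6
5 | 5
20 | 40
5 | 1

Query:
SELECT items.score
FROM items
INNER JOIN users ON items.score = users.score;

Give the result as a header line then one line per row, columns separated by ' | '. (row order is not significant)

== RESULT ==
items.score
3
5
5
5

Derivation:
After JOIN users (4 rows):
items.amt | items.score | users.score | users.amt
50 | 3 | 3 | 6
2 | 5 | 5 | 9
2 | 5 | 5 | 5
2 | 5 | 5 | 1
After SELECT (4 rows):
items.score
3
5
5
5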